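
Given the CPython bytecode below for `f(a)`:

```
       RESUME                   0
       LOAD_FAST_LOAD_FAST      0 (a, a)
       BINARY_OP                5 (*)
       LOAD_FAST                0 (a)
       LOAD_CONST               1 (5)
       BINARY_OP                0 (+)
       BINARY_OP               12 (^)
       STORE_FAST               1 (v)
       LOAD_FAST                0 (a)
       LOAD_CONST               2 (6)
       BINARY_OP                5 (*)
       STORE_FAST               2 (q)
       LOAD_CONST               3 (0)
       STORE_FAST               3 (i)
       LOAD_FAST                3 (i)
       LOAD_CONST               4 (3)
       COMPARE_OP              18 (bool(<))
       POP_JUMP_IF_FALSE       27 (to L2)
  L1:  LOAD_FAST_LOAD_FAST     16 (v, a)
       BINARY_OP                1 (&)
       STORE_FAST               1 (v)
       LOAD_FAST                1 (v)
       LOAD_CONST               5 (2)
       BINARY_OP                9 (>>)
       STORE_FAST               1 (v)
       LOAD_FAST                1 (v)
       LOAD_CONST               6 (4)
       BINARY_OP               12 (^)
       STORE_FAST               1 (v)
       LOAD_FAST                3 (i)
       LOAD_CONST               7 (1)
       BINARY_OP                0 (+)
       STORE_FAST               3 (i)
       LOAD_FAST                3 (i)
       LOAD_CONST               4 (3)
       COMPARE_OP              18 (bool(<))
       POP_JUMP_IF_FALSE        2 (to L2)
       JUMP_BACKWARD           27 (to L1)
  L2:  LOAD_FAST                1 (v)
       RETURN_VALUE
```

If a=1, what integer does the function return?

4

LOAD_FAST_LOAD_FAST a,a → push 1,1
BINARY_OP * → 1 * 1 = 1
LOAD_FAST a → push 1
LOAD_CONST → push 5
BINARY_OP + → 1 + 5 = 6
BINARY_OP ^ → 1 ^ 6 = 7
STORE_FAST v → v=7
LOAD_FAST a → push 1
LOAD_CONST → push 6
BINARY_OP * → 1 * 6 = 6
STORE_FAST q → q=6
LOAD_CONST → push 0
STORE_FAST i → i=0
LOAD_FAST i → push 0
LOAD_CONST → push 3
COMPARE_OP bool(<) → 0 vs 3 = True
POP_JUMP_IF_FALSE → pop True; no jump
LOAD_FAST_LOAD_FAST v,a → push 7,1
BINARY_OP & → 7 & 1 = 1
STORE_FAST v → v=1
LOAD_FAST v → push 1
LOAD_CONST → push 2
BINARY_OP >> → 1 >> 2 = 0
STORE_FAST v → v=0
LOAD_FAST v → push 0
LOAD_CONST → push 4
BINARY_OP ^ → 0 ^ 4 = 4
STORE_FAST v → v=4
LOAD_FAST i → push 0
LOAD_CONST → push 1
BINARY_OP + → 0 + 1 = 1
STORE_FAST i → i=1
LOAD_FAST i → push 1
LOAD_CONST → push 3
COMPARE_OP bool(<) → 1 vs 3 = True
POP_JUMP_IF_FALSE → pop True; no jump
LOAD_FAST_LOAD_FAST v,a → push 4,1
BINARY_OP & → 4 & 1 = 0
STORE_FAST v → v=0
LOAD_FAST v → push 0
LOAD_CONST → push 2
BINARY_OP >> → 0 >> 2 = 0
STORE_FAST v → v=0
LOAD_FAST v → push 0
LOAD_CONST → push 4
BINARY_OP ^ → 0 ^ 4 = 4
STORE_FAST v → v=4
LOAD_FAST i → push 1
LOAD_CONST → push 1
BINARY_OP + → 1 + 1 = 2
STORE_FAST i → i=2
LOAD_FAST i → push 2
LOAD_CONST → push 3
COMPARE_OP bool(<) → 2 vs 3 = True
POP_JUMP_IF_FALSE → pop True; no jump
LOAD_FAST_LOAD_FAST v,a → push 4,1
BINARY_OP & → 4 & 1 = 0
STORE_FAST v → v=0
LOAD_FAST v → push 0
LOAD_CONST → push 2
BINARY_OP >> → 0 >> 2 = 0
STORE_FAST v → v=0
LOAD_FAST v → push 0
LOAD_CONST → push 4
BINARY_OP ^ → 0 ^ 4 = 4
STORE_FAST v → v=4
LOAD_FAST i → push 2
LOAD_CONST → push 1
BINARY_OP + → 2 + 1 = 3
STORE_FAST i → i=3
LOAD_FAST i → push 3
LOAD_CONST → push 3
COMPARE_OP bool(<) → 3 vs 3 = False
POP_JUMP_IF_FALSE → pop False; jump
LOAD_FAST v → push 4
RETURN_VALUE → return 4.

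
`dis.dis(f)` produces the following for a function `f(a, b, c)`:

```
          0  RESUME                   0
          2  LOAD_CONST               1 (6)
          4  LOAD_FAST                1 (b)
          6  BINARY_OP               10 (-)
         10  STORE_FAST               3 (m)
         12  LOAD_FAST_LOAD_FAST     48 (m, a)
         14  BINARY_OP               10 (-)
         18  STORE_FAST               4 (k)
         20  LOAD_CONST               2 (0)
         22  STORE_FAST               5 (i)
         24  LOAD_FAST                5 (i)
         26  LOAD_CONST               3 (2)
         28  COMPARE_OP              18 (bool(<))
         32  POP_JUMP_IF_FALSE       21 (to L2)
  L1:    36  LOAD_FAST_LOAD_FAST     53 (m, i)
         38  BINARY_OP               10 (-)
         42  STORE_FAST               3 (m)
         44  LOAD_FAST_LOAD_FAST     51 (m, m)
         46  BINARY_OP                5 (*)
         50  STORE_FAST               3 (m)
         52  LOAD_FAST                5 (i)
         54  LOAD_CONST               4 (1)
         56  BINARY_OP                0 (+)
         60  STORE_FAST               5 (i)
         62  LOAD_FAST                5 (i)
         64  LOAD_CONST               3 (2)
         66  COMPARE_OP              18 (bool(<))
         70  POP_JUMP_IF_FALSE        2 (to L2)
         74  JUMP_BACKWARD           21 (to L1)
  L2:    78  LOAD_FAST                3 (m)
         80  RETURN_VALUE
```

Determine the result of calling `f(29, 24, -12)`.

LOAD_CONST → push 6. Stack: [6]
LOAD_FAST b → push 24. Stack: [6, 24]
BINARY_OP - → 6 - 24 = -18. Stack: [-18]
STORE_FAST m → m=-18. Stack: []
LOAD_FAST_LOAD_FAST m,a → push -18,29. Stack: [-18, 29]
BINARY_OP - → -18 - 29 = -47. Stack: [-47]
STORE_FAST k → k=-47. Stack: []
LOAD_CONST → push 0. Stack: [0]
STORE_FAST i → i=0. Stack: []
LOAD_FAST i → push 0. Stack: [0]
LOAD_CONST → push 2. Stack: [0, 2]
COMPARE_OP bool(<) → 0 vs 2 = True. Stack: [True]
POP_JUMP_IF_FALSE → pop True; no jump. Stack: []
LOAD_FAST_LOAD_FAST m,i → push -18,0. Stack: [-18, 0]
BINARY_OP - → -18 - 0 = -18. Stack: [-18]
STORE_FAST m → m=-18. Stack: []
LOAD_FAST_LOAD_FAST m,m → push -18,-18. Stack: [-18, -18]
BINARY_OP * → -18 * -18 = 324. Stack: [324]
STORE_FAST m → m=324. Stack: []
LOAD_FAST i → push 0. Stack: [0]
LOAD_CONST → push 1. Stack: [0, 1]
BINARY_OP + → 0 + 1 = 1. Stack: [1]
STORE_FAST i → i=1. Stack: []
LOAD_FAST i → push 1. Stack: [1]
LOAD_CONST → push 2. Stack: [1, 2]
COMPARE_OP bool(<) → 1 vs 2 = True. Stack: [True]
POP_JUMP_IF_FALSE → pop True; no jump. Stack: []
LOAD_FAST_LOAD_FAST m,i → push 324,1. Stack: [324, 1]
BINARY_OP - → 324 - 1 = 323. Stack: [323]
STORE_FAST m → m=323. Stack: []
LOAD_FAST_LOAD_FAST m,m → push 323,323. Stack: [323, 323]
BINARY_OP * → 323 * 323 = 104329. Stack: [104329]
STORE_FAST m → m=104329. Stack: []
LOAD_FAST i → push 1. Stack: [1]
LOAD_CONST → push 1. Stack: [1, 1]
BINARY_OP + → 1 + 1 = 2. Stack: [2]
STORE_FAST i → i=2. Stack: []
LOAD_FAST i → push 2. Stack: [2]
LOAD_CONST → push 2. Stack: [2, 2]
COMPARE_OP bool(<) → 2 vs 2 = False. Stack: [False]
POP_JUMP_IF_FALSE → pop False; jump. Stack: []
LOAD_FAST m → push 104329. Stack: [104329]
RETURN_VALUE → return 104329.

104329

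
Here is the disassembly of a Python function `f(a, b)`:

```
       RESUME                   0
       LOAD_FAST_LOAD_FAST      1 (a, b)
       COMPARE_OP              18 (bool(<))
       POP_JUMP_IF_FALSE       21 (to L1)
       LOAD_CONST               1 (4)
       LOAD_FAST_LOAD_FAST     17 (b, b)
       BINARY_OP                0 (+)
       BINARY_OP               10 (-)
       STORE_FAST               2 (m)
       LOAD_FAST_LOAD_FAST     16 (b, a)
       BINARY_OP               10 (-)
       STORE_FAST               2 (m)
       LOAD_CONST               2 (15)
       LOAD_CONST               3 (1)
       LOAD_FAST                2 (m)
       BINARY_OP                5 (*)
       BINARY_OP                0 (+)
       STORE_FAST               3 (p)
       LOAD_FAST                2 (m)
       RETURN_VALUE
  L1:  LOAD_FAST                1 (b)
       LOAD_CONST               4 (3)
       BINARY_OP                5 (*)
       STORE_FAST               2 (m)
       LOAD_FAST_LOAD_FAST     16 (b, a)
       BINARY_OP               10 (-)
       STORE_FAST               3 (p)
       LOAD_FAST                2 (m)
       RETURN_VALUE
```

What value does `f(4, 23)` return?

19

LOAD_FAST_LOAD_FAST a,b → push 4,23. Stack: [4, 23]
COMPARE_OP bool(<) → 4 vs 23 = True. Stack: [True]
POP_JUMP_IF_FALSE → pop True; no jump. Stack: []
LOAD_CONST → push 4. Stack: [4]
LOAD_FAST_LOAD_FAST b,b → push 23,23. Stack: [4, 23, 23]
BINARY_OP + → 23 + 23 = 46. Stack: [4, 46]
BINARY_OP - → 4 - 46 = -42. Stack: [-42]
STORE_FAST m → m=-42. Stack: []
LOAD_FAST_LOAD_FAST b,a → push 23,4. Stack: [23, 4]
BINARY_OP - → 23 - 4 = 19. Stack: [19]
STORE_FAST m → m=19. Stack: []
LOAD_CONST → push 15. Stack: [15]
LOAD_CONST → push 1. Stack: [15, 1]
LOAD_FAST m → push 19. Stack: [15, 1, 19]
BINARY_OP * → 1 * 19 = 19. Stack: [15, 19]
BINARY_OP + → 15 + 19 = 34. Stack: [34]
STORE_FAST p → p=34. Stack: []
LOAD_FAST m → push 19. Stack: [19]
RETURN_VALUE → return 19.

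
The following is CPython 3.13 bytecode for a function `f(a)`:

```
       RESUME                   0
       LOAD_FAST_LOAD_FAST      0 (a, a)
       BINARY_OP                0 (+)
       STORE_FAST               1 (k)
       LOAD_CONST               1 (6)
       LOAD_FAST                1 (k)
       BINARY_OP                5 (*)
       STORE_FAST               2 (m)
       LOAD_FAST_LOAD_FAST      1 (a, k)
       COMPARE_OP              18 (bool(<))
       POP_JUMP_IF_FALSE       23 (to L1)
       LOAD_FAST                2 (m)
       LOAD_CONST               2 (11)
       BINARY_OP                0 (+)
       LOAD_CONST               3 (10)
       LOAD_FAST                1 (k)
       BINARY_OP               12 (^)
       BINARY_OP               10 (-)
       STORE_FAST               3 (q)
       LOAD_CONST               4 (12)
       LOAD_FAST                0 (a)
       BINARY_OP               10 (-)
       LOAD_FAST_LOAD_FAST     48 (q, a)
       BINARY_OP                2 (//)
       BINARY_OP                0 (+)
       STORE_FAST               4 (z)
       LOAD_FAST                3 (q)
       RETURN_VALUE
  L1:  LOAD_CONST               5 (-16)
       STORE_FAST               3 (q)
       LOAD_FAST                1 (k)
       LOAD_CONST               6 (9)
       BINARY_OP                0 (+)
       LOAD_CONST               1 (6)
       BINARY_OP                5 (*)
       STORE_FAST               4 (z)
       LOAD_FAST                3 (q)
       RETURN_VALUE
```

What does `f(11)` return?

115

LOAD_FAST_LOAD_FAST a,a → push 11,11. Stack: [11, 11]
BINARY_OP + → 11 + 11 = 22. Stack: [22]
STORE_FAST k → k=22. Stack: []
LOAD_CONST → push 6. Stack: [6]
LOAD_FAST k → push 22. Stack: [6, 22]
BINARY_OP * → 6 * 22 = 132. Stack: [132]
STORE_FAST m → m=132. Stack: []
LOAD_FAST_LOAD_FAST a,k → push 11,22. Stack: [11, 22]
COMPARE_OP bool(<) → 11 vs 22 = True. Stack: [True]
POP_JUMP_IF_FALSE → pop True; no jump. Stack: []
LOAD_FAST m → push 132. Stack: [132]
LOAD_CONST → push 11. Stack: [132, 11]
BINARY_OP + → 132 + 11 = 143. Stack: [143]
LOAD_CONST → push 10. Stack: [143, 10]
LOAD_FAST k → push 22. Stack: [143, 10, 22]
BINARY_OP ^ → 10 ^ 22 = 28. Stack: [143, 28]
BINARY_OP - → 143 - 28 = 115. Stack: [115]
STORE_FAST q → q=115. Stack: []
LOAD_CONST → push 12. Stack: [12]
LOAD_FAST a → push 11. Stack: [12, 11]
BINARY_OP - → 12 - 11 = 1. Stack: [1]
LOAD_FAST_LOAD_FAST q,a → push 115,11. Stack: [1, 115, 11]
BINARY_OP // → 115 // 11 = 10. Stack: [1, 10]
BINARY_OP + → 1 + 10 = 11. Stack: [11]
STORE_FAST z → z=11. Stack: []
LOAD_FAST q → push 115. Stack: [115]
RETURN_VALUE → return 115.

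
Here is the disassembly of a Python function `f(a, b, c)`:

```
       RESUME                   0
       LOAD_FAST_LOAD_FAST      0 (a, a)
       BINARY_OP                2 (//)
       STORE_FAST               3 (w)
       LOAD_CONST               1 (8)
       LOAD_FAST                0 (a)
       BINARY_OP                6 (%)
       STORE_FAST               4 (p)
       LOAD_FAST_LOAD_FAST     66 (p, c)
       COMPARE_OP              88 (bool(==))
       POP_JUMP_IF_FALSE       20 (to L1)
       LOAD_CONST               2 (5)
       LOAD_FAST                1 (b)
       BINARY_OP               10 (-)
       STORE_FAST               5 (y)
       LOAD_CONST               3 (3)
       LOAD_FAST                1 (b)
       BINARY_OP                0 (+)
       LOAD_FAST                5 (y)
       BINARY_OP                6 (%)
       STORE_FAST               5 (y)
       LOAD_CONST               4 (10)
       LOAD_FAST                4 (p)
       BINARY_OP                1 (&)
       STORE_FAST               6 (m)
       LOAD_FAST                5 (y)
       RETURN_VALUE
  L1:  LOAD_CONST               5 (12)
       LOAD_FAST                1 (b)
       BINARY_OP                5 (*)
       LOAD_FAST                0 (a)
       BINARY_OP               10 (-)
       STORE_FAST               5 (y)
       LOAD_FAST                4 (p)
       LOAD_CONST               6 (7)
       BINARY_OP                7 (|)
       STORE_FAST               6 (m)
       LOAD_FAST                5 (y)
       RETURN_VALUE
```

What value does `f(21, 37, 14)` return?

423

LOAD_FAST_LOAD_FAST a,a → push 21,21. Stack: [21, 21]
BINARY_OP // → 21 // 21 = 1. Stack: [1]
STORE_FAST w → w=1. Stack: []
LOAD_CONST → push 8. Stack: [8]
LOAD_FAST a → push 21. Stack: [8, 21]
BINARY_OP % → 8 % 21 = 8. Stack: [8]
STORE_FAST p → p=8. Stack: []
LOAD_FAST_LOAD_FAST p,c → push 8,14. Stack: [8, 14]
COMPARE_OP bool(==) → 8 vs 14 = False. Stack: [False]
POP_JUMP_IF_FALSE → pop False; jump. Stack: []
LOAD_CONST → push 12. Stack: [12]
LOAD_FAST b → push 37. Stack: [12, 37]
BINARY_OP * → 12 * 37 = 444. Stack: [444]
LOAD_FAST a → push 21. Stack: [444, 21]
BINARY_OP - → 444 - 21 = 423. Stack: [423]
STORE_FAST y → y=423. Stack: []
LOAD_FAST p → push 8. Stack: [8]
LOAD_CONST → push 7. Stack: [8, 7]
BINARY_OP | → 8 | 7 = 15. Stack: [15]
STORE_FAST m → m=15. Stack: []
LOAD_FAST y → push 423. Stack: [423]
RETURN_VALUE → return 423.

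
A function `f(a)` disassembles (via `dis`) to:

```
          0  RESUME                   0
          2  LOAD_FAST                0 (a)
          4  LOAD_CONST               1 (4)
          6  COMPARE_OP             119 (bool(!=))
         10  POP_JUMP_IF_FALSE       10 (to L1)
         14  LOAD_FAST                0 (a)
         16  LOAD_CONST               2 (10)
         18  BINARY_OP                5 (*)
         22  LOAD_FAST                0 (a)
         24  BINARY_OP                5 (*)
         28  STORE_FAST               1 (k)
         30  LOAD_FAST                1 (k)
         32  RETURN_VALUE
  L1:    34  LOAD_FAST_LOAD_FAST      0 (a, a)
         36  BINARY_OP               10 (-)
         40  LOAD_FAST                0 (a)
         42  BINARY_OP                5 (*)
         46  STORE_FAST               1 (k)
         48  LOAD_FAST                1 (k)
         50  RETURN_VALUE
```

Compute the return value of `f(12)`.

LOAD_FAST a → push 12. Stack: [12]
LOAD_CONST → push 4. Stack: [12, 4]
COMPARE_OP bool(!=) → 12 vs 4 = True. Stack: [True]
POP_JUMP_IF_FALSE → pop True; no jump. Stack: []
LOAD_FAST a → push 12. Stack: [12]
LOAD_CONST → push 10. Stack: [12, 10]
BINARY_OP * → 12 * 10 = 120. Stack: [120]
LOAD_FAST a → push 12. Stack: [120, 12]
BINARY_OP * → 120 * 12 = 1440. Stack: [1440]
STORE_FAST k → k=1440. Stack: []
LOAD_FAST k → push 1440. Stack: [1440]
RETURN_VALUE → return 1440.

1440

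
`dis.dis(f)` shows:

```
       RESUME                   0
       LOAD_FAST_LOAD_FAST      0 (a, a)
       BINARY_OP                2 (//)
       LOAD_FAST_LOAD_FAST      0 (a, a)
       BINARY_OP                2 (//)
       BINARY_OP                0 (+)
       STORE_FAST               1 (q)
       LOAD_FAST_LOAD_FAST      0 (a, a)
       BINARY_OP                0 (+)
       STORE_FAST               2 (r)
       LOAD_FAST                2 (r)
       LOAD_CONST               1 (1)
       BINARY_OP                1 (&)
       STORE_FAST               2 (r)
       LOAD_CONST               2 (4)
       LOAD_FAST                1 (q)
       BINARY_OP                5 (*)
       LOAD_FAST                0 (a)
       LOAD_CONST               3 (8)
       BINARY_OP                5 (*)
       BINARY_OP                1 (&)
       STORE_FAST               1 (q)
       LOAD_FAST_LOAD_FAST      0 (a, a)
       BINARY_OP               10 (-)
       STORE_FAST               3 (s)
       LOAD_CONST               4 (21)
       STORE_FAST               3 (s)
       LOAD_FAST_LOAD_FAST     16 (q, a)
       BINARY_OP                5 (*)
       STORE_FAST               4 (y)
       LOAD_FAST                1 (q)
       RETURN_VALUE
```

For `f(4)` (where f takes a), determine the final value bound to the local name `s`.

21

LOAD_FAST_LOAD_FAST a,a → push 4,4. Stack: [4, 4]
BINARY_OP // → 4 // 4 = 1. Stack: [1]
LOAD_FAST_LOAD_FAST a,a → push 4,4. Stack: [1, 4, 4]
BINARY_OP // → 4 // 4 = 1. Stack: [1, 1]
BINARY_OP + → 1 + 1 = 2. Stack: [2]
STORE_FAST q → q=2. Stack: []
LOAD_FAST_LOAD_FAST a,a → push 4,4. Stack: [4, 4]
BINARY_OP + → 4 + 4 = 8. Stack: [8]
STORE_FAST r → r=8. Stack: []
LOAD_FAST r → push 8. Stack: [8]
LOAD_CONST → push 1. Stack: [8, 1]
BINARY_OP & → 8 & 1 = 0. Stack: [0]
STORE_FAST r → r=0. Stack: []
LOAD_CONST → push 4. Stack: [4]
LOAD_FAST q → push 2. Stack: [4, 2]
BINARY_OP * → 4 * 2 = 8. Stack: [8]
LOAD_FAST a → push 4. Stack: [8, 4]
LOAD_CONST → push 8. Stack: [8, 4, 8]
BINARY_OP * → 4 * 8 = 32. Stack: [8, 32]
BINARY_OP & → 8 & 32 = 0. Stack: [0]
STORE_FAST q → q=0. Stack: []
LOAD_FAST_LOAD_FAST a,a → push 4,4. Stack: [4, 4]
BINARY_OP - → 4 - 4 = 0. Stack: [0]
STORE_FAST s → s=0. Stack: []
LOAD_CONST → push 21. Stack: [21]
STORE_FAST s → s=21. Stack: []
LOAD_FAST_LOAD_FAST q,a → push 0,4. Stack: [0, 4]
BINARY_OP * → 0 * 4 = 0. Stack: [0]
STORE_FAST y → y=0. Stack: []
LOAD_FAST q → push 0. Stack: [0]
RETURN_VALUE → return 0.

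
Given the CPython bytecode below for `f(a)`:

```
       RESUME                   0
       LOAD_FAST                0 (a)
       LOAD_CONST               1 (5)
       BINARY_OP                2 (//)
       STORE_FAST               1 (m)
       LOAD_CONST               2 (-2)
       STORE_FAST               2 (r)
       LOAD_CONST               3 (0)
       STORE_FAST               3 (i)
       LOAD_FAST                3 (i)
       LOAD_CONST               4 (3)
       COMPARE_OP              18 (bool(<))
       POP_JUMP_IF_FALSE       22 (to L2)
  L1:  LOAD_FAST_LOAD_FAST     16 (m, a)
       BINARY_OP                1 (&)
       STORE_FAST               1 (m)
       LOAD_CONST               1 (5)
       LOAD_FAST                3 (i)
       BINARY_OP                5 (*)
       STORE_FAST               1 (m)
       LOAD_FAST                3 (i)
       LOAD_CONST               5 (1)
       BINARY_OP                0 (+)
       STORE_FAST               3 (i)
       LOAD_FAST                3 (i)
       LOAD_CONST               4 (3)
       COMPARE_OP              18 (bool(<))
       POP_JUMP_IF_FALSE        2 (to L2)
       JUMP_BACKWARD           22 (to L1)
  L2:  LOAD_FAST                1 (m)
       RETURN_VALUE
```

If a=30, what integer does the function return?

LOAD_FAST a → push 30. Stack: [30]
LOAD_CONST → push 5. Stack: [30, 5]
BINARY_OP // → 30 // 5 = 6. Stack: [6]
STORE_FAST m → m=6. Stack: []
LOAD_CONST → push -2. Stack: [-2]
STORE_FAST r → r=-2. Stack: []
LOAD_CONST → push 0. Stack: [0]
STORE_FAST i → i=0. Stack: []
LOAD_FAST i → push 0. Stack: [0]
LOAD_CONST → push 3. Stack: [0, 3]
COMPARE_OP bool(<) → 0 vs 3 = True. Stack: [True]
POP_JUMP_IF_FALSE → pop True; no jump. Stack: []
LOAD_FAST_LOAD_FAST m,a → push 6,30. Stack: [6, 30]
BINARY_OP & → 6 & 30 = 6. Stack: [6]
STORE_FAST m → m=6. Stack: []
LOAD_CONST → push 5. Stack: [5]
LOAD_FAST i → push 0. Stack: [5, 0]
BINARY_OP * → 5 * 0 = 0. Stack: [0]
STORE_FAST m → m=0. Stack: []
LOAD_FAST i → push 0. Stack: [0]
LOAD_CONST → push 1. Stack: [0, 1]
BINARY_OP + → 0 + 1 = 1. Stack: [1]
STORE_FAST i → i=1. Stack: []
LOAD_FAST i → push 1. Stack: [1]
LOAD_CONST → push 3. Stack: [1, 3]
COMPARE_OP bool(<) → 1 vs 3 = True. Stack: [True]
POP_JUMP_IF_FALSE → pop True; no jump. Stack: []
LOAD_FAST_LOAD_FAST m,a → push 0,30. Stack: [0, 30]
BINARY_OP & → 0 & 30 = 0. Stack: [0]
STORE_FAST m → m=0. Stack: []
LOAD_CONST → push 5. Stack: [5]
LOAD_FAST i → push 1. Stack: [5, 1]
BINARY_OP * → 5 * 1 = 5. Stack: [5]
STORE_FAST m → m=5. Stack: []
LOAD_FAST i → push 1. Stack: [1]
LOAD_CONST → push 1. Stack: [1, 1]
BINARY_OP + → 1 + 1 = 2. Stack: [2]
STORE_FAST i → i=2. Stack: []
LOAD_FAST i → push 2. Stack: [2]
LOAD_CONST → push 3. Stack: [2, 3]
COMPARE_OP bool(<) → 2 vs 3 = True. Stack: [True]
POP_JUMP_IF_FALSE → pop True; no jump. Stack: []
LOAD_FAST_LOAD_FAST m,a → push 5,30. Stack: [5, 30]
BINARY_OP & → 5 & 30 = 4. Stack: [4]
STORE_FAST m → m=4. Stack: []
LOAD_CONST → push 5. Stack: [5]
LOAD_FAST i → push 2. Stack: [5, 2]
BINARY_OP * → 5 * 2 = 10. Stack: [10]
STORE_FAST m → m=10. Stack: []
LOAD_FAST i → push 2. Stack: [2]
LOAD_CONST → push 1. Stack: [2, 1]
BINARY_OP + → 2 + 1 = 3. Stack: [3]
STORE_FAST i → i=3. Stack: []
LOAD_FAST i → push 3. Stack: [3]
LOAD_CONST → push 3. Stack: [3, 3]
COMPARE_OP bool(<) → 3 vs 3 = False. Stack: [False]
POP_JUMP_IF_FALSE → pop False; jump. Stack: []
LOAD_FAST m → push 10. Stack: [10]
RETURN_VALUE → return 10.

10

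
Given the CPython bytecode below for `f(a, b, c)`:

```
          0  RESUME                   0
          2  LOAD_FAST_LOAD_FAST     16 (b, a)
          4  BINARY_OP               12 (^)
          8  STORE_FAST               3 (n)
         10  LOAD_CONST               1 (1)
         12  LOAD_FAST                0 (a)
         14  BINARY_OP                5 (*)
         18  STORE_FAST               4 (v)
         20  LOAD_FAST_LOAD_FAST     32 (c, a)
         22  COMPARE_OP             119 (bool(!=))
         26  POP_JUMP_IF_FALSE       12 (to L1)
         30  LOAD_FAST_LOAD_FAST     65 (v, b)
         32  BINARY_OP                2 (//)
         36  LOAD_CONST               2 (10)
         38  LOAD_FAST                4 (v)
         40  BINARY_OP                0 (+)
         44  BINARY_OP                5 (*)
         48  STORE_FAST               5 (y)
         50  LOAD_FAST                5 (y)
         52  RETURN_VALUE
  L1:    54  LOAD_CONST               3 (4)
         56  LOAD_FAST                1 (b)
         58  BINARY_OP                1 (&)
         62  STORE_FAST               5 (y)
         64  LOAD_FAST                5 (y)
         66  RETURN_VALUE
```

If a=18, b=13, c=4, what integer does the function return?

LOAD_FAST_LOAD_FAST b,a → push 13,18. Stack: [13, 18]
BINARY_OP ^ → 13 ^ 18 = 31. Stack: [31]
STORE_FAST n → n=31. Stack: []
LOAD_CONST → push 1. Stack: [1]
LOAD_FAST a → push 18. Stack: [1, 18]
BINARY_OP * → 1 * 18 = 18. Stack: [18]
STORE_FAST v → v=18. Stack: []
LOAD_FAST_LOAD_FAST c,a → push 4,18. Stack: [4, 18]
COMPARE_OP bool(!=) → 4 vs 18 = True. Stack: [True]
POP_JUMP_IF_FALSE → pop True; no jump. Stack: []
LOAD_FAST_LOAD_FAST v,b → push 18,13. Stack: [18, 13]
BINARY_OP // → 18 // 13 = 1. Stack: [1]
LOAD_CONST → push 10. Stack: [1, 10]
LOAD_FAST v → push 18. Stack: [1, 10, 18]
BINARY_OP + → 10 + 18 = 28. Stack: [1, 28]
BINARY_OP * → 1 * 28 = 28. Stack: [28]
STORE_FAST y → y=28. Stack: []
LOAD_FAST y → push 28. Stack: [28]
RETURN_VALUE → return 28.

28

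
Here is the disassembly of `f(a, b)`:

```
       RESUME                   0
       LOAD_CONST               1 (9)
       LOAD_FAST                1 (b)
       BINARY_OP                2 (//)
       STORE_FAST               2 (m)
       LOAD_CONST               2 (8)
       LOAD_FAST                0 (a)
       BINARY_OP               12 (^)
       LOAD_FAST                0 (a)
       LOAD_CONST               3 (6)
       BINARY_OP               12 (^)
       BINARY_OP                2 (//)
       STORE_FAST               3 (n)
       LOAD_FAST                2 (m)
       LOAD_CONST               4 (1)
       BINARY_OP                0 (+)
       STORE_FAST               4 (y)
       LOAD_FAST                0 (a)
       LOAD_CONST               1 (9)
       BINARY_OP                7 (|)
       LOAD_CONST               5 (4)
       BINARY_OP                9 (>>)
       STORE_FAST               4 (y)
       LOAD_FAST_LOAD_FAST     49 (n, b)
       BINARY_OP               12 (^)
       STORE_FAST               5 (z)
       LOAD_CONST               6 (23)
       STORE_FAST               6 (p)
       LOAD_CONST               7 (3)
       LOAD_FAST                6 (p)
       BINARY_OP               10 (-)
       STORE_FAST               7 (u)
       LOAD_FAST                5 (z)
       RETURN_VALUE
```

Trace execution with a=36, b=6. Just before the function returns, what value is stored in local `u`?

-20

LOAD_CONST → push 9. Stack: [9]
LOAD_FAST b → push 6. Stack: [9, 6]
BINARY_OP // → 9 // 6 = 1. Stack: [1]
STORE_FAST m → m=1. Stack: []
LOAD_CONST → push 8. Stack: [8]
LOAD_FAST a → push 36. Stack: [8, 36]
BINARY_OP ^ → 8 ^ 36 = 44. Stack: [44]
LOAD_FAST a → push 36. Stack: [44, 36]
LOAD_CONST → push 6. Stack: [44, 36, 6]
BINARY_OP ^ → 36 ^ 6 = 34. Stack: [44, 34]
BINARY_OP // → 44 // 34 = 1. Stack: [1]
STORE_FAST n → n=1. Stack: []
LOAD_FAST m → push 1. Stack: [1]
LOAD_CONST → push 1. Stack: [1, 1]
BINARY_OP + → 1 + 1 = 2. Stack: [2]
STORE_FAST y → y=2. Stack: []
LOAD_FAST a → push 36. Stack: [36]
LOAD_CONST → push 9. Stack: [36, 9]
BINARY_OP | → 36 | 9 = 45. Stack: [45]
LOAD_CONST → push 4. Stack: [45, 4]
BINARY_OP >> → 45 >> 4 = 2. Stack: [2]
STORE_FAST y → y=2. Stack: []
LOAD_FAST_LOAD_FAST n,b → push 1,6. Stack: [1, 6]
BINARY_OP ^ → 1 ^ 6 = 7. Stack: [7]
STORE_FAST z → z=7. Stack: []
LOAD_CONST → push 23. Stack: [23]
STORE_FAST p → p=23. Stack: []
LOAD_CONST → push 3. Stack: [3]
LOAD_FAST p → push 23. Stack: [3, 23]
BINARY_OP - → 3 - 23 = -20. Stack: [-20]
STORE_FAST u → u=-20. Stack: []
LOAD_FAST z → push 7. Stack: [7]
RETURN_VALUE → return 7.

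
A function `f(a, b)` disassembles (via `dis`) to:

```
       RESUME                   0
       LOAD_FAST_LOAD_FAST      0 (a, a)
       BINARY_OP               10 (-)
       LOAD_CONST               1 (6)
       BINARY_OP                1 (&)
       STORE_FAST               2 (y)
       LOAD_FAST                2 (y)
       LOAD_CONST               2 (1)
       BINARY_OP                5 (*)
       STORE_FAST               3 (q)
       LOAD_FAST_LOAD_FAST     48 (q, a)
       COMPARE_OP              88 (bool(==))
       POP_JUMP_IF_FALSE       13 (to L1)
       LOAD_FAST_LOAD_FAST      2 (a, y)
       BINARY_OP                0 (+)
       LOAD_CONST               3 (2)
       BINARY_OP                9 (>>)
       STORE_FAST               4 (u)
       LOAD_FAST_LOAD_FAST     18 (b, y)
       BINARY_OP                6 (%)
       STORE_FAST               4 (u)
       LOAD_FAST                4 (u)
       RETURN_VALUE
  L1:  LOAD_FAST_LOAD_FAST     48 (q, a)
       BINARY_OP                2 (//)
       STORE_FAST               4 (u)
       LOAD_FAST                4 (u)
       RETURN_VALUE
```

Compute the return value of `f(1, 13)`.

LOAD_FAST_LOAD_FAST a,a → push 1,1. Stack: [1, 1]
BINARY_OP - → 1 - 1 = 0. Stack: [0]
LOAD_CONST → push 6. Stack: [0, 6]
BINARY_OP & → 0 & 6 = 0. Stack: [0]
STORE_FAST y → y=0. Stack: []
LOAD_FAST y → push 0. Stack: [0]
LOAD_CONST → push 1. Stack: [0, 1]
BINARY_OP * → 0 * 1 = 0. Stack: [0]
STORE_FAST q → q=0. Stack: []
LOAD_FAST_LOAD_FAST q,a → push 0,1. Stack: [0, 1]
COMPARE_OP bool(==) → 0 vs 1 = False. Stack: [False]
POP_JUMP_IF_FALSE → pop False; jump. Stack: []
LOAD_FAST_LOAD_FAST q,a → push 0,1. Stack: [0, 1]
BINARY_OP // → 0 // 1 = 0. Stack: [0]
STORE_FAST u → u=0. Stack: []
LOAD_FAST u → push 0. Stack: [0]
RETURN_VALUE → return 0.

0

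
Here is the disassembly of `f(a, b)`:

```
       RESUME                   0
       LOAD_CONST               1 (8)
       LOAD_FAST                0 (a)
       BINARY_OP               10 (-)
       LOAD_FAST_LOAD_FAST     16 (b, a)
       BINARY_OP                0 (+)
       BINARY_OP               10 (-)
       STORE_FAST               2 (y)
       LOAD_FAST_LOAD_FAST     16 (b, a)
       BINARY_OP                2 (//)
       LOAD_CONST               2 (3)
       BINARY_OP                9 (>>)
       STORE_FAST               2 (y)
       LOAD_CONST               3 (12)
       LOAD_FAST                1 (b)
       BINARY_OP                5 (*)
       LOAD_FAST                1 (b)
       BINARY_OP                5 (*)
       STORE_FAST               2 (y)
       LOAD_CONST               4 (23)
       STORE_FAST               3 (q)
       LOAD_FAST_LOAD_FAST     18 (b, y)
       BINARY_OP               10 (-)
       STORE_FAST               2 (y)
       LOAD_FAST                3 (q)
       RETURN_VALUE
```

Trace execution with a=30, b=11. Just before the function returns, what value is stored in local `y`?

LOAD_CONST → push 8. Stack: [8]
LOAD_FAST a → push 30. Stack: [8, 30]
BINARY_OP - → 8 - 30 = -22. Stack: [-22]
LOAD_FAST_LOAD_FAST b,a → push 11,30. Stack: [-22, 11, 30]
BINARY_OP + → 11 + 30 = 41. Stack: [-22, 41]
BINARY_OP - → -22 - 41 = -63. Stack: [-63]
STORE_FAST y → y=-63. Stack: []
LOAD_FAST_LOAD_FAST b,a → push 11,30. Stack: [11, 30]
BINARY_OP // → 11 // 30 = 0. Stack: [0]
LOAD_CONST → push 3. Stack: [0, 3]
BINARY_OP >> → 0 >> 3 = 0. Stack: [0]
STORE_FAST y → y=0. Stack: []
LOAD_CONST → push 12. Stack: [12]
LOAD_FAST b → push 11. Stack: [12, 11]
BINARY_OP * → 12 * 11 = 132. Stack: [132]
LOAD_FAST b → push 11. Stack: [132, 11]
BINARY_OP * → 132 * 11 = 1452. Stack: [1452]
STORE_FAST y → y=1452. Stack: []
LOAD_CONST → push 23. Stack: [23]
STORE_FAST q → q=23. Stack: []
LOAD_FAST_LOAD_FAST b,y → push 11,1452. Stack: [11, 1452]
BINARY_OP - → 11 - 1452 = -1441. Stack: [-1441]
STORE_FAST y → y=-1441. Stack: []
LOAD_FAST q → push 23. Stack: [23]
RETURN_VALUE → return 23.

-1441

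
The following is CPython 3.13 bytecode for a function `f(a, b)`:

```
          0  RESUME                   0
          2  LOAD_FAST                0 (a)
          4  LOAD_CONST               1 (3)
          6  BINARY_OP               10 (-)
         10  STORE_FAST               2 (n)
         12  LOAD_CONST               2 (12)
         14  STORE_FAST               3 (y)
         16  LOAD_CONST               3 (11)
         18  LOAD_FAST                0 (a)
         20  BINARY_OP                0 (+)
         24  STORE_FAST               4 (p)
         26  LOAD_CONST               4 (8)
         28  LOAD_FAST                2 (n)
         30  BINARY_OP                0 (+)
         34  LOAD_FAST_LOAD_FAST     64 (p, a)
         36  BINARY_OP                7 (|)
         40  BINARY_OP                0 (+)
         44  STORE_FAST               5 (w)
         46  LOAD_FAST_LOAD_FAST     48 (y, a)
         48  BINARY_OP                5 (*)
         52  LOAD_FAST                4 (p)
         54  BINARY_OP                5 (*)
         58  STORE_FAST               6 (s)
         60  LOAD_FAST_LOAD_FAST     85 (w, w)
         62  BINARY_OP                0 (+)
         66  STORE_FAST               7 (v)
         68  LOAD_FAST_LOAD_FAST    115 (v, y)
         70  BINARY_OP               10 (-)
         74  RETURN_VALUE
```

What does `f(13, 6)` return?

82

LOAD_FAST a → push 13. Stack: [13]
LOAD_CONST → push 3. Stack: [13, 3]
BINARY_OP - → 13 - 3 = 10. Stack: [10]
STORE_FAST n → n=10. Stack: []
LOAD_CONST → push 12. Stack: [12]
STORE_FAST y → y=12. Stack: []
LOAD_CONST → push 11. Stack: [11]
LOAD_FAST a → push 13. Stack: [11, 13]
BINARY_OP + → 11 + 13 = 24. Stack: [24]
STORE_FAST p → p=24. Stack: []
LOAD_CONST → push 8. Stack: [8]
LOAD_FAST n → push 10. Stack: [8, 10]
BINARY_OP + → 8 + 10 = 18. Stack: [18]
LOAD_FAST_LOAD_FAST p,a → push 24,13. Stack: [18, 24, 13]
BINARY_OP | → 24 | 13 = 29. Stack: [18, 29]
BINARY_OP + → 18 + 29 = 47. Stack: [47]
STORE_FAST w → w=47. Stack: []
LOAD_FAST_LOAD_FAST y,a → push 12,13. Stack: [12, 13]
BINARY_OP * → 12 * 13 = 156. Stack: [156]
LOAD_FAST p → push 24. Stack: [156, 24]
BINARY_OP * → 156 * 24 = 3744. Stack: [3744]
STORE_FAST s → s=3744. Stack: []
LOAD_FAST_LOAD_FAST w,w → push 47,47. Stack: [47, 47]
BINARY_OP + → 47 + 47 = 94. Stack: [94]
STORE_FAST v → v=94. Stack: []
LOAD_FAST_LOAD_FAST v,y → push 94,12. Stack: [94, 12]
BINARY_OP - → 94 - 12 = 82. Stack: [82]
RETURN_VALUE → return 82.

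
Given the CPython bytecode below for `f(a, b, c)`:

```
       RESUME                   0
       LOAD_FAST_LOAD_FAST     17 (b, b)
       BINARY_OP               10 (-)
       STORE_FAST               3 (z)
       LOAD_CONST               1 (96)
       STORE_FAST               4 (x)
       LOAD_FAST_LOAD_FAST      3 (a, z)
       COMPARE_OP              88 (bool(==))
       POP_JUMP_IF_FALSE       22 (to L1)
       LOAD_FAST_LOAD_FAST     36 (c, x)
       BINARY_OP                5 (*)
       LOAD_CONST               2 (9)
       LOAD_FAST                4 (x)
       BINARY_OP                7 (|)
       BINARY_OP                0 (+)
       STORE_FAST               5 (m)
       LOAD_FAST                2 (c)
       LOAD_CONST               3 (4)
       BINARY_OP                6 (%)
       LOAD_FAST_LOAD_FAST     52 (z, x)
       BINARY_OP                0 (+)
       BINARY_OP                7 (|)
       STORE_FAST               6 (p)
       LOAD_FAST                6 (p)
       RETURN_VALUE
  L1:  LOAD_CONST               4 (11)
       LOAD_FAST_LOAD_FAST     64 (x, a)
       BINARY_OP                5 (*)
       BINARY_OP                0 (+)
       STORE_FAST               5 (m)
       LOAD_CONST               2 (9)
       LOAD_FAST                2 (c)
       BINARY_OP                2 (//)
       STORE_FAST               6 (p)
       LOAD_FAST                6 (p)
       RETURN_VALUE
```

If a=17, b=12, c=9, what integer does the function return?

1

LOAD_FAST_LOAD_FAST b,b → push 12,12. Stack: [12, 12]
BINARY_OP - → 12 - 12 = 0. Stack: [0]
STORE_FAST z → z=0. Stack: []
LOAD_CONST → push 96. Stack: [96]
STORE_FAST x → x=96. Stack: []
LOAD_FAST_LOAD_FAST a,z → push 17,0. Stack: [17, 0]
COMPARE_OP bool(==) → 17 vs 0 = False. Stack: [False]
POP_JUMP_IF_FALSE → pop False; jump. Stack: []
LOAD_CONST → push 11. Stack: [11]
LOAD_FAST_LOAD_FAST x,a → push 96,17. Stack: [11, 96, 17]
BINARY_OP * → 96 * 17 = 1632. Stack: [11, 1632]
BINARY_OP + → 11 + 1632 = 1643. Stack: [1643]
STORE_FAST m → m=1643. Stack: []
LOAD_CONST → push 9. Stack: [9]
LOAD_FAST c → push 9. Stack: [9, 9]
BINARY_OP // → 9 // 9 = 1. Stack: [1]
STORE_FAST p → p=1. Stack: []
LOAD_FAST p → push 1. Stack: [1]
RETURN_VALUE → return 1.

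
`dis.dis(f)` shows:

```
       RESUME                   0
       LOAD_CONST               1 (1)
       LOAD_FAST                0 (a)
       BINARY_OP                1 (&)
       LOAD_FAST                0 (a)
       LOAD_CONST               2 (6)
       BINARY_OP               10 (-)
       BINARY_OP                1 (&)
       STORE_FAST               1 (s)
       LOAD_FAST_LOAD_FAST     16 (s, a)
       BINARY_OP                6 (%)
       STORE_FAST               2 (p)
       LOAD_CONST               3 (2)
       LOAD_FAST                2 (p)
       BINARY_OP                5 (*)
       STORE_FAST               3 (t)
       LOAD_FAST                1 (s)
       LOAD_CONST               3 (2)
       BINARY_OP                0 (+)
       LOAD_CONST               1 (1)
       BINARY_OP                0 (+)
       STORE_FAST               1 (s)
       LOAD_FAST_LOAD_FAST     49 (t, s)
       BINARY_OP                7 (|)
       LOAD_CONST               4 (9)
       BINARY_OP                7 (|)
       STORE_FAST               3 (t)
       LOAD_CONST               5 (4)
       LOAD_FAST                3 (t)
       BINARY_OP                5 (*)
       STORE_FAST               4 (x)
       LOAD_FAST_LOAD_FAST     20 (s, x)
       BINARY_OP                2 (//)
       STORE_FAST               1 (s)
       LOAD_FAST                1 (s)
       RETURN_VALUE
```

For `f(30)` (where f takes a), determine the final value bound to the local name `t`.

11

LOAD_CONST → push 1. Stack: [1]
LOAD_FAST a → push 30. Stack: [1, 30]
BINARY_OP & → 1 & 30 = 0. Stack: [0]
LOAD_FAST a → push 30. Stack: [0, 30]
LOAD_CONST → push 6. Stack: [0, 30, 6]
BINARY_OP - → 30 - 6 = 24. Stack: [0, 24]
BINARY_OP & → 0 & 24 = 0. Stack: [0]
STORE_FAST s → s=0. Stack: []
LOAD_FAST_LOAD_FAST s,a → push 0,30. Stack: [0, 30]
BINARY_OP % → 0 % 30 = 0. Stack: [0]
STORE_FAST p → p=0. Stack: []
LOAD_CONST → push 2. Stack: [2]
LOAD_FAST p → push 0. Stack: [2, 0]
BINARY_OP * → 2 * 0 = 0. Stack: [0]
STORE_FAST t → t=0. Stack: []
LOAD_FAST s → push 0. Stack: [0]
LOAD_CONST → push 2. Stack: [0, 2]
BINARY_OP + → 0 + 2 = 2. Stack: [2]
LOAD_CONST → push 1. Stack: [2, 1]
BINARY_OP + → 2 + 1 = 3. Stack: [3]
STORE_FAST s → s=3. Stack: []
LOAD_FAST_LOAD_FAST t,s → push 0,3. Stack: [0, 3]
BINARY_OP | → 0 | 3 = 3. Stack: [3]
LOAD_CONST → push 9. Stack: [3, 9]
BINARY_OP | → 3 | 9 = 11. Stack: [11]
STORE_FAST t → t=11. Stack: []
LOAD_CONST → push 4. Stack: [4]
LOAD_FAST t → push 11. Stack: [4, 11]
BINARY_OP * → 4 * 11 = 44. Stack: [44]
STORE_FAST x → x=44. Stack: []
LOAD_FAST_LOAD_FAST s,x → push 3,44. Stack: [3, 44]
BINARY_OP // → 3 // 44 = 0. Stack: [0]
STORE_FAST s → s=0. Stack: []
LOAD_FAST s → push 0. Stack: [0]
RETURN_VALUE → return 0.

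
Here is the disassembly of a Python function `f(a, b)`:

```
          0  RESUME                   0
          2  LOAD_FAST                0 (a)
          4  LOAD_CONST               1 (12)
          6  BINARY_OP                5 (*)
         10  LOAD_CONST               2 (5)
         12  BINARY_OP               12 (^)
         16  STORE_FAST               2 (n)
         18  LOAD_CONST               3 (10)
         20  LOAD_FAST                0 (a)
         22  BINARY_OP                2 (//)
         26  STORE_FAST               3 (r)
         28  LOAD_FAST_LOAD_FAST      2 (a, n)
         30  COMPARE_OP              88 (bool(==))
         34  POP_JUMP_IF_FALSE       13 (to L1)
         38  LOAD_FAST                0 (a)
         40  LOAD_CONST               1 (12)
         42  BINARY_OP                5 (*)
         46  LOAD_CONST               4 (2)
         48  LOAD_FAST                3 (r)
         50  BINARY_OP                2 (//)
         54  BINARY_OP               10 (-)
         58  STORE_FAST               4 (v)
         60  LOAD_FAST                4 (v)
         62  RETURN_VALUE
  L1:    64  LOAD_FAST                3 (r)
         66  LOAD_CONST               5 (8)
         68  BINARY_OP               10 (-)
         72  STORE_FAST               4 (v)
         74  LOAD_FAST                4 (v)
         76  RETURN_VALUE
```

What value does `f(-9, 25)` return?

LOAD_FAST a → push -9. Stack: [-9]
LOAD_CONST → push 12. Stack: [-9, 12]
BINARY_OP * → -9 * 12 = -108. Stack: [-108]
LOAD_CONST → push 5. Stack: [-108, 5]
BINARY_OP ^ → -108 ^ 5 = -111. Stack: [-111]
STORE_FAST n → n=-111. Stack: []
LOAD_CONST → push 10. Stack: [10]
LOAD_FAST a → push -9. Stack: [10, -9]
BINARY_OP // → 10 // -9 = -2. Stack: [-2]
STORE_FAST r → r=-2. Stack: []
LOAD_FAST_LOAD_FAST a,n → push -9,-111. Stack: [-9, -111]
COMPARE_OP bool(==) → -9 vs -111 = False. Stack: [False]
POP_JUMP_IF_FALSE → pop False; jump. Stack: []
LOAD_FAST r → push -2. Stack: [-2]
LOAD_CONST → push 8. Stack: [-2, 8]
BINARY_OP - → -2 - 8 = -10. Stack: [-10]
STORE_FAST v → v=-10. Stack: []
LOAD_FAST v → push -10. Stack: [-10]
RETURN_VALUE → return -10.

-10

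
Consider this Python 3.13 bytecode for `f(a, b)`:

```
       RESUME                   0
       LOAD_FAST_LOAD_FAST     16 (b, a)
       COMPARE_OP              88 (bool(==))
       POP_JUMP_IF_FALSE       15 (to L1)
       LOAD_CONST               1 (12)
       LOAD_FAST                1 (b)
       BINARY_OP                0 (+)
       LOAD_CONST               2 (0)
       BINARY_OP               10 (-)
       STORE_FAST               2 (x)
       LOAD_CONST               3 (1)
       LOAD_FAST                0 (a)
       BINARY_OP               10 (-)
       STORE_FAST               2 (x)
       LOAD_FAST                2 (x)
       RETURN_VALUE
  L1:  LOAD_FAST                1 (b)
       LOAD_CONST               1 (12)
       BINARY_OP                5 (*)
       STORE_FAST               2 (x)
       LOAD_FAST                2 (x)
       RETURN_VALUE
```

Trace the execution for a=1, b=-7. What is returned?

LOAD_FAST_LOAD_FAST b,a → push -7,1. Stack: [-7, 1]
COMPARE_OP bool(==) → -7 vs 1 = False. Stack: [False]
POP_JUMP_IF_FALSE → pop False; jump. Stack: []
LOAD_FAST b → push -7. Stack: [-7]
LOAD_CONST → push 12. Stack: [-7, 12]
BINARY_OP * → -7 * 12 = -84. Stack: [-84]
STORE_FAST x → x=-84. Stack: []
LOAD_FAST x → push -84. Stack: [-84]
RETURN_VALUE → return -84.

-84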